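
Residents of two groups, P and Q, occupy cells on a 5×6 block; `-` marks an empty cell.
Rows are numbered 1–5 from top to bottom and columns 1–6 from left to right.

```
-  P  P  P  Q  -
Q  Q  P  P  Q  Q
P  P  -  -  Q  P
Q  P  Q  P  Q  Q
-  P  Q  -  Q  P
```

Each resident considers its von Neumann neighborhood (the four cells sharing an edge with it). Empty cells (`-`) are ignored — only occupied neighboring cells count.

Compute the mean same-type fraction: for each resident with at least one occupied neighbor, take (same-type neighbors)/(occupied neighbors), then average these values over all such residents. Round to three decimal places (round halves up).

0.462

(1,2)P 1/2
(1,3)P 3/3
(1,4)P 2/3
(1,5)Q 1/2
(2,1)Q 1/2
(2,2)Q 1/4
(2,3)P 2/3
(2,4)P 2/3
(2,5)Q 3/4
(2,6)Q 1/2
(3,1)P 1/3
(3,2)P 2/3
(3,5)Q 2/3
(3,6)P 0/3
(4,1)Q 0/2
(4,2)P 2/4
(4,3)Q 1/3
(4,4)P 0/2
(4,5)Q 3/4
(4,6)Q 1/3
(5,2)P 1/2
(5,3)Q 1/2
(5,5)Q 1/2
(5,6)P 0/2
Sum over 24 residents: 1/2 + 3/3 + 2/3 + 1/2 + 1/2 + 1/4 + 2/3 + 2/3 + 3/4 + 1/2 + 1/3 + 2/3 + 2/3 + 0/3 + 0/2 + 2/4 + 1/3 + 0/2 + 3/4 + 1/3 + 1/2 + 1/2 + 1/2 + 0/2 = 133/12; mean = 133/12 ÷ 24 = 133/288 = 0.461805… → 0.462.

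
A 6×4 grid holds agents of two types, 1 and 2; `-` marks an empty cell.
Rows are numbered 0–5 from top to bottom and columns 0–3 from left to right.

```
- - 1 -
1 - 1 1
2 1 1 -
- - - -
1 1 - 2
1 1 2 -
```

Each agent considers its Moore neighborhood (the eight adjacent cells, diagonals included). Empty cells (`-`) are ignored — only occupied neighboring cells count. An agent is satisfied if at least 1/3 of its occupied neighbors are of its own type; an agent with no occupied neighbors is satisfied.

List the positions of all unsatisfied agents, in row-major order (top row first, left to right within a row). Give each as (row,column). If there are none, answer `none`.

(2,0)

(0,2)1 2/2 satisfied
(1,0)1 1/2 satisfied
(1,2)1 4/4 satisfied
(1,3)1 3/3 satisfied
(2,0)2 0/2 not
(2,1)1 3/4 satisfied
(2,2)1 3/3 satisfied
(4,0)1 3/3 satisfied
(4,1)1 3/4 satisfied
(4,3)2 1/1 satisfied
(5,0)1 3/3 satisfied
(5,1)1 3/4 satisfied
(5,2)2 1/3 satisfied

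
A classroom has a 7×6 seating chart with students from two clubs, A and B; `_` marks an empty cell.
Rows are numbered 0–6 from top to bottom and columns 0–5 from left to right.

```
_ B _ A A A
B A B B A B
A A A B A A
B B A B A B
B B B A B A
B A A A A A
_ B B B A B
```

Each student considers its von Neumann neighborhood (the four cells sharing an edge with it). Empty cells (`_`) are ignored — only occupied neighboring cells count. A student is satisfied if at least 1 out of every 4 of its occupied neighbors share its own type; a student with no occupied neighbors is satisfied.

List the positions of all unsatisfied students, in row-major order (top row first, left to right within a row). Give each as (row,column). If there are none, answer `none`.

(0,1), (1,0), (1,5), (3,5), (4,4), (6,5)

Row 0: (0,1)B 0/1 unhappy · (0,3)A 1/2 ok · (0,4)A 3/3 ok · (0,5)A 1/2 ok
Row 1: (1,0)B 0/2 unhappy · (1,1)A 1/4 ok · (1,2)B 1/3 ok · (1,3)B 2/4 ok · (1,4)A 2/4 ok · (1,5)B 0/3 unhappy
Row 2: (2,0)A 1/3 ok · (2,1)A 3/4 ok · (2,2)A 2/4 ok · (2,3)B 2/4 ok · (2,4)A 3/4 ok · (2,5)A 1/3 ok
Row 3: (3,0)B 2/3 ok · (3,1)B 2/4 ok · (3,2)A 1/4 ok · (3,3)B 1/4 ok · (3,4)A 1/4 ok · (3,5)B 0/3 unhappy
Row 4: (4,0)B 3/3 ok · (4,1)B 3/4 ok · (4,2)B 1/4 ok · (4,3)A 1/4 ok · (4,4)B 0/4 unhappy · (4,5)A 1/3 ok
Row 5: (5,0)B 1/2 ok · (5,1)A 1/4 ok · (5,2)A 2/4 ok · (5,3)A 3/4 ok · (5,4)A 3/4 ok · (5,5)A 2/3 ok
Row 6: (6,1)B 1/2 ok · (6,2)B 2/3 ok · (6,3)B 1/3 ok · (6,4)A 1/3 ok · (6,5)B 0/2 unhappy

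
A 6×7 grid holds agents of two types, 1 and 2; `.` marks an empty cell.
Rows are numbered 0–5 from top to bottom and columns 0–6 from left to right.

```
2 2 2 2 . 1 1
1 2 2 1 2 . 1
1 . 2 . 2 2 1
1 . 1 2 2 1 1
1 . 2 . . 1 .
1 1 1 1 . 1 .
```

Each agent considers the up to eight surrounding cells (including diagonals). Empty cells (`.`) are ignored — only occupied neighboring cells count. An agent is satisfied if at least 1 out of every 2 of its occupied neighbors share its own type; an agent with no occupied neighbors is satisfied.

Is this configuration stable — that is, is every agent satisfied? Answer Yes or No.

No

Row 0: (0,0)2 2/3 ✓ · (0,1)2 4/5 ✓ · (0,2)2 4/5 ✓ · (0,3)2 3/4 ✓ · (0,5)1 2/3 ✓ · (0,6)1 2/2 ✓
Row 1: (1,0)1 1/4 ✗ · (1,1)2 5/7 ✓ · (1,2)2 5/6 ✓ · (1,3)1 0/6 ✗ · (1,4)2 3/5 ✓ · (1,6)1 3/4 ✓
Row 2: (2,0)1 2/3 ✓ · (2,2)2 3/5 ✓ · (2,4)2 4/6 ✓ · (2,5)2 3/7 ✗ · (2,6)1 3/4 ✓
Row 3: (3,0)1 2/2 ✓ · (3,2)1 0/3 ✗ · (3,3)2 4/5 ✓ · (3,4)2 3/5 ✓ · (3,5)1 3/6 ✓ · (3,6)1 3/4 ✓
Row 4: (4,0)1 3/3 ✓ · (4,2)2 1/5 ✗ · (4,5)1 3/4 ✓
Row 5: (5,0)1 2/2 ✓ · (5,1)1 3/4 ✓ · (5,2)1 2/3 ✓ · (5,3)1 1/2 ✓ · (5,5)1 1/1 ✓
For instance (1,0) has only 1/4 same-type neighbors, below 1/2.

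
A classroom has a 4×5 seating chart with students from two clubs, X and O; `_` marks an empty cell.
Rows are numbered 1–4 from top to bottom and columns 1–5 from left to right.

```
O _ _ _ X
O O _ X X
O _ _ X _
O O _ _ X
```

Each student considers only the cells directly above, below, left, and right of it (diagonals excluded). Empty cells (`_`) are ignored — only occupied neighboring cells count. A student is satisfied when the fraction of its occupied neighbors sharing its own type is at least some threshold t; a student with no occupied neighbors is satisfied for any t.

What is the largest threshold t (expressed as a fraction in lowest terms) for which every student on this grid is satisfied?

(1,1)O 1/1
(1,5)X 1/1
(2,1)O 3/3
(2,2)O 1/1
(2,4)X 2/2
(2,5)X 2/2
(3,1)O 2/2
(3,4)X 1/1
(4,1)O 2/2
(4,2)O 1/1
(4,5)X — no occupied neighbors
The smallest same-type fraction is 1/1 at (1,1), which reduces to 1/1. Any threshold above that leaves this student unsatisfied.

1/1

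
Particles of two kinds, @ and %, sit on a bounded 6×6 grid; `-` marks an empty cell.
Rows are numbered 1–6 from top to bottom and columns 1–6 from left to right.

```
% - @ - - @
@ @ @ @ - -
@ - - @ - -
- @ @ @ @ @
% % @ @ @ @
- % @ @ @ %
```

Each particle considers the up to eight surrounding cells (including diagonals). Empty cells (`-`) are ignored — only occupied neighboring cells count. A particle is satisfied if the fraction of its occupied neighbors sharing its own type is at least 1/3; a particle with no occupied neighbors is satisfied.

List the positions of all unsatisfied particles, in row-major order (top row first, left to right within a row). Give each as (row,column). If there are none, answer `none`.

(1,1)% 0/2 ✗
(1,3)@ 3/3 ✓
(1,6)@ 0/0 ✓
(2,1)@ 2/3 ✓
(2,2)@ 4/5 ✓
(2,3)@ 4/4 ✓
(2,4)@ 3/3 ✓
(3,1)@ 3/3 ✓
(3,4)@ 5/5 ✓
(4,2)@ 3/5 ✓
(4,3)@ 5/6 ✓
(4,4)@ 6/6 ✓
(4,5)@ 6/6 ✓
(4,6)@ 3/3 ✓
(5,1)% 2/3 ✓
(5,2)% 2/6 ✓
(5,3)@ 6/8 ✓
(5,4)@ 8/8 ✓
(5,5)@ 7/8 ✓
(5,6)@ 4/5 ✓
(6,2)% 2/4 ✓
(6,3)@ 3/5 ✓
(6,4)@ 5/5 ✓
(6,5)@ 4/5 ✓
(6,6)% 0/3 ✗

(1,1), (6,6)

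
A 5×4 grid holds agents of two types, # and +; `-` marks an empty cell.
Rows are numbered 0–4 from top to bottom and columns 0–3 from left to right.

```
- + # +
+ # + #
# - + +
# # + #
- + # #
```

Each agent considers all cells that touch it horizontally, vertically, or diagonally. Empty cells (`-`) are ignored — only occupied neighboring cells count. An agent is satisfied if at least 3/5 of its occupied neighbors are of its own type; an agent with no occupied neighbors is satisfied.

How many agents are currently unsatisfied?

(0,1)+ 2/4 ✗
(0,2)# 2/5 ✗
(0,3)+ 1/3 ✗
(1,0)+ 1/3 ✗
(1,1)# 2/6 ✗
(1,2)+ 4/7 ✗
(1,3)# 1/5 ✗
(2,0)# 3/4 ✓
(2,2)+ 3/7 ✗
(2,3)+ 3/5 ✓
(3,0)# 2/3 ✓
(3,1)# 3/6 ✗
(3,2)+ 3/7 ✗
(3,3)# 2/5 ✗
(4,1)+ 1/4 ✗
(4,2)# 3/5 ✓
(4,3)# 2/3 ✓
Unsatisfied: (0,1), (0,2), (0,3), (1,0), (1,1), (1,2), (1,3), (2,2), (3,1), (3,2), (3,3), (4,1) — 12 in total.

12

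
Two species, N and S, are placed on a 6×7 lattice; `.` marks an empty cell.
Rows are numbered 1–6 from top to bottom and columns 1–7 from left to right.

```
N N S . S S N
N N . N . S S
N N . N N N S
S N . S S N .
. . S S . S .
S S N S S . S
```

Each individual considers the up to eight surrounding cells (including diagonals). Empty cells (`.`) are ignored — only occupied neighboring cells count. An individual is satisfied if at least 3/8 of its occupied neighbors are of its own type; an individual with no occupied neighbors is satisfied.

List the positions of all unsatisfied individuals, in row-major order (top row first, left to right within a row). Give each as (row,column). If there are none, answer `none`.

(1,3), (1,7), (3,6), (4,1), (6,3)

Row 1: (1,1)N 3/3 ✓ · (1,2)N 3/4 ✓ · (1,3)S 0/3 ✗ · (1,5)S 2/3 ✓ · (1,6)S 3/4 ✓ · (1,7)N 0/3 ✗
Row 2: (2,1)N 5/5 ✓ · (2,2)N 5/6 ✓ · (2,4)N 2/4 ✓ · (2,6)S 4/7 ✓ · (2,7)S 3/5 ✓
Row 3: (3,1)N 4/5 ✓ · (3,2)N 4/5 ✓ · (3,4)N 2/4 ✓ · (3,5)N 4/7 ✓ · (3,6)N 2/6 ✗ · (3,7)S 2/4 ✓
Row 4: (4,1)S 0/3 ✗ · (4,2)N 2/4 ✓ · (4,4)S 3/5 ✓ · (4,5)S 3/7 ✓ · (4,6)N 2/5 ✓
Row 5: (5,3)S 4/6 ✓ · (5,4)S 5/6 ✓ · (5,6)S 3/4 ✓
Row 6: (6,1)S 1/1 ✓ · (6,2)S 2/3 ✓ · (6,3)N 0/4 ✗ · (6,4)S 3/4 ✓ · (6,5)S 3/3 ✓ · (6,7)S 1/1 ✓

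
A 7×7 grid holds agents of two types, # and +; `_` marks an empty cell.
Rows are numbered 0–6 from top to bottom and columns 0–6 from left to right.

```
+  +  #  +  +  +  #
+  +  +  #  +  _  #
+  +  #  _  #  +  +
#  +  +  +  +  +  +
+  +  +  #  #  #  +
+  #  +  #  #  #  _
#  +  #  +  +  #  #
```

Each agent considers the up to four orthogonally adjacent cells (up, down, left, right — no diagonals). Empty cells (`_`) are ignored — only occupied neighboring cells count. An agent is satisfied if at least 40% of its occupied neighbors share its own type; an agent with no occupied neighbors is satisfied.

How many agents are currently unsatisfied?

Row 0: (0,0)+ 2/2 satisfied · (0,1)+ 2/3 satisfied · (0,2)# 0/3 not · (0,3)+ 1/3 not · (0,4)+ 3/3 satisfied · (0,5)+ 1/2 satisfied · (0,6)# 1/2 satisfied
Row 1: (1,0)+ 3/3 satisfied · (1,1)+ 4/4 satisfied · (1,2)+ 1/4 not · (1,3)# 0/3 not · (1,4)+ 1/3 not · (1,6)# 1/2 satisfied
Row 2: (2,0)+ 2/3 satisfied · (2,1)+ 3/4 satisfied · (2,2)# 0/3 not · (2,4)# 0/3 not · (2,5)+ 2/3 satisfied · (2,6)+ 2/3 satisfied
Row 3: (3,0)# 0/3 not · (3,1)+ 3/4 satisfied · (3,2)+ 3/4 satisfied · (3,3)+ 2/3 satisfied · (3,4)+ 2/4 satisfied · (3,5)+ 3/4 satisfied · (3,6)+ 3/3 satisfied
Row 4: (4,0)+ 2/3 satisfied · (4,1)+ 3/4 satisfied · (4,2)+ 3/4 satisfied · (4,3)# 2/4 satisfied · (4,4)# 3/4 satisfied · (4,5)# 2/4 satisfied · (4,6)+ 1/2 satisfied
Row 5: (5,0)+ 1/3 not · (5,1)# 0/4 not · (5,2)+ 1/4 not · (5,3)# 2/4 satisfied · (5,4)# 3/4 satisfied · (5,5)# 3/3 satisfied
Row 6: (6,0)# 0/2 not · (6,1)+ 0/3 not · (6,2)# 0/3 not · (6,3)+ 1/3 not · (6,4)+ 1/3 not · (6,5)# 2/3 satisfied · (6,6)# 1/1 satisfied
Unsatisfied: (0,2), (0,3), (1,2), (1,3), (1,4), (2,2), (2,4), (3,0), (5,0), (5,1), (5,2), (6,0), (6,1), (6,2), (6,3), (6,4) — 16 in total.

16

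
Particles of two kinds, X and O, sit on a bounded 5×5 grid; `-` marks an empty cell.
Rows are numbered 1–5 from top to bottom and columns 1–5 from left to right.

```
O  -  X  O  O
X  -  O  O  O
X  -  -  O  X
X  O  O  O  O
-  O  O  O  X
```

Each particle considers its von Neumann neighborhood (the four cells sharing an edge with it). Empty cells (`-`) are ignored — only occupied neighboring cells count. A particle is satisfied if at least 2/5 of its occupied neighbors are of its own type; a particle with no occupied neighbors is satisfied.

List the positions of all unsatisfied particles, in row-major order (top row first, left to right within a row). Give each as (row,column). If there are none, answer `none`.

(1,1), (1,3), (3,5), (4,5), (5,5)

Row 1: (1,1)O 0/1 not · (1,3)X 0/2 not · (1,4)O 2/3 satisfied · (1,5)O 2/2 satisfied
Row 2: (2,1)X 1/2 satisfied · (2,3)O 1/2 satisfied · (2,4)O 4/4 satisfied · (2,5)O 2/3 satisfied
Row 3: (3,1)X 2/2 satisfied · (3,4)O 2/3 satisfied · (3,5)X 0/3 not
Row 4: (4,1)X 1/2 satisfied · (4,2)O 2/3 satisfied · (4,3)O 3/3 satisfied · (4,4)O 4/4 satisfied · (4,5)O 1/3 not
Row 5: (5,2)O 2/2 satisfied · (5,3)O 3/3 satisfied · (5,4)O 2/3 satisfied · (5,5)X 0/2 not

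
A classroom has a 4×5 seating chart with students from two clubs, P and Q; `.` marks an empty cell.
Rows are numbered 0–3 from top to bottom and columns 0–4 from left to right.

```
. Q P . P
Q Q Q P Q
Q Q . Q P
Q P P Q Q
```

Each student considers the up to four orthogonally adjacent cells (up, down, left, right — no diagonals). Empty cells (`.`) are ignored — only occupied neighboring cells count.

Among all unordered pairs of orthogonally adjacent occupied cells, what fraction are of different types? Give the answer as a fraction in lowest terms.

6/11

Scan each occupied cell's neighbors to the right and below so each pair is counted once.
Row 0: Q(0,1)–P(0,2)≠ Q(0,1)–Q(1,1)= P(0,2)–Q(1,2)≠ P(0,4)–Q(1,4)≠  → 3/4 unlike.
Row 1: Q(1,0)–Q(1,1)= Q(1,0)–Q(2,0)= Q(1,1)–Q(1,2)= Q(1,1)–Q(2,1)= Q(1,2)–P(1,3)≠ P(1,3)–Q(1,4)≠ P(1,3)–Q(2,3)≠ Q(1,4)–P(2,4)≠  → 4/8 unlike.
Row 2: Q(2,0)–Q(2,1)= Q(2,0)–Q(3,0)= Q(2,1)–P(3,1)≠ Q(2,3)–P(2,4)≠ Q(2,3)–Q(3,3)= P(2,4)–Q(3,4)≠  → 3/6 unlike.
Row 3: Q(3,0)–P(3,1)≠ P(3,1)–P(3,2)= P(3,2)–Q(3,3)≠ Q(3,3)–Q(3,4)=  → 2/4 unlike.
Total adjacent occupied pairs: 22; unlike-type pairs: 12.
12/22 reduces to 6/11.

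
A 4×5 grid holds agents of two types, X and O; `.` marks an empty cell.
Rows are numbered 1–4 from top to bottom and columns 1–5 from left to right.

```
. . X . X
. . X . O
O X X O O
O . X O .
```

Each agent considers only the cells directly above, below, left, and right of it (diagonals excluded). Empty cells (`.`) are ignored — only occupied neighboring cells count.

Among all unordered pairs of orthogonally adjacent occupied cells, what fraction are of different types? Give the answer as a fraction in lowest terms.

Scan each occupied cell's neighbors to the right and below so each pair is counted once.
From row 1: 1 unlike of 2 pairs (running 1/2).
From row 2: 0 unlike of 2 pairs (running 1/4).
From row 3: 2 unlike of 7 pairs (running 3/11).
From row 4: 1 unlike of 1 pairs (running 4/12).
Total adjacent occupied pairs: 12; unlike-type pairs: 4.
4/12 reduces to 1/3.

1/3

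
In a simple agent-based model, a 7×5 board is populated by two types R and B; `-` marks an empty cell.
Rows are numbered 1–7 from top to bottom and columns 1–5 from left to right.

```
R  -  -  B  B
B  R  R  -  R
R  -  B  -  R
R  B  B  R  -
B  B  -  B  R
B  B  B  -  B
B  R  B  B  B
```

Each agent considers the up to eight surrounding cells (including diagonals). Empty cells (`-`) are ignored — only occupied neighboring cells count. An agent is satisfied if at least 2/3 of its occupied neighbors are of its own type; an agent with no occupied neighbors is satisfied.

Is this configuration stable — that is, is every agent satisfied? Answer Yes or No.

(1,1)R 1/2 ✗
(1,4)B 1/3 ✗
(1,5)B 1/2 ✗
(2,1)B 0/3 ✗
(2,2)R 3/5 ✗
(2,3)R 1/3 ✗
(2,5)R 1/3 ✗
(3,1)R 2/4 ✗
(3,3)B 2/5 ✗
(3,5)R 2/2 ✓
(4,1)R 1/4 ✗
(4,2)B 4/6 ✓
(4,3)B 4/5 ✓
(4,4)R 2/5 ✗
(5,1)B 4/5 ✓
(5,2)B 6/7 ✓
(5,4)B 3/5 ✗
(5,5)R 1/3 ✗
(6,1)B 4/5 ✓
(6,2)B 6/7 ✓
(6,3)B 5/6 ✓
(6,5)B 3/4 ✓
(7,1)B 2/3 ✓
(7,2)R 0/5 ✗
(7,3)B 3/4 ✓
(7,4)B 4/4 ✓
(7,5)B 2/2 ✓
For instance (1,1) has only 1/2 same-type neighbors, below 2/3.

No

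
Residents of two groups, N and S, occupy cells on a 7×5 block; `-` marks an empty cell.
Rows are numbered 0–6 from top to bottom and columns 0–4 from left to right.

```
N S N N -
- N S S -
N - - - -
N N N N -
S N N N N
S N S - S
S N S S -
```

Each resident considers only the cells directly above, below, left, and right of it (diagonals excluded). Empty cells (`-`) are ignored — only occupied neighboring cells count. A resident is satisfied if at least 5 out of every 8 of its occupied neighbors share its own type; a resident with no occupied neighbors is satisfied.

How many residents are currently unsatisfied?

14

Row 0: (0,0)N 0/1 ✗ · (0,1)S 0/3 ✗ · (0,2)N 1/3 ✗ · (0,3)N 1/2 ✗
Row 1: (1,1)N 0/2 ✗ · (1,2)S 1/3 ✗ · (1,3)S 1/2 ✗
Row 2: (2,0)N 1/1 ✓
Row 3: (3,0)N 2/3 ✓ · (3,1)N 3/3 ✓ · (3,2)N 3/3 ✓ · (3,3)N 2/2 ✓
Row 4: (4,0)S 1/3 ✗ · (4,1)N 3/4 ✓ · (4,2)N 3/4 ✓ · (4,3)N 3/3 ✓ · (4,4)N 1/2 ✗
Row 5: (5,0)S 2/3 ✓ · (5,1)N 2/4 ✗ · (5,2)S 1/3 ✗ · (5,4)S 0/1 ✗
Row 6: (6,0)S 1/2 ✗ · (6,1)N 1/3 ✗ · (6,2)S 2/3 ✓ · (6,3)S 1/1 ✓
Unsatisfied: (0,0), (0,1), (0,2), (0,3), (1,1), (1,2), (1,3), (4,0), (4,4), (5,1), (5,2), (5,4), (6,0), (6,1) — 14 in total.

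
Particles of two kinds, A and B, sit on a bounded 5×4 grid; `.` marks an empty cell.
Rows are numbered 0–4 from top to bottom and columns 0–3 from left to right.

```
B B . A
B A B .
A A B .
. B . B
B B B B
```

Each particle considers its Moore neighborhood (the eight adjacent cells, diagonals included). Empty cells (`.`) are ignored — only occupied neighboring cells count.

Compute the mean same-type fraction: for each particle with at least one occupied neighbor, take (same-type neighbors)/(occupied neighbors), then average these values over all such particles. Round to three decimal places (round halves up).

(0,0)B 2/3
(0,1)B 3/4
(0,3)A 0/1
(1,0)B 2/5
(1,1)A 2/7
(1,2)B 2/5
(2,0)A 2/4
(2,1)A 2/6
(2,2)B 3/5
(3,1)B 4/6
(3,3)B 3/3
(4,0)B 2/2
(4,1)B 3/3
(4,2)B 4/4
(4,3)B 2/2
Sum over 15 particles: 2/3 + 3/4 + 0/1 + 2/5 + 2/7 + 2/5 + 2/4 + 2/6 + 3/5 + 4/6 + 3/3 + 2/2 + 3/3 + 4/4 + 2/2 = 4033/420; mean = 4033/420 ÷ 15 = 4033/6300 = 0.640158… → 0.640.

0.640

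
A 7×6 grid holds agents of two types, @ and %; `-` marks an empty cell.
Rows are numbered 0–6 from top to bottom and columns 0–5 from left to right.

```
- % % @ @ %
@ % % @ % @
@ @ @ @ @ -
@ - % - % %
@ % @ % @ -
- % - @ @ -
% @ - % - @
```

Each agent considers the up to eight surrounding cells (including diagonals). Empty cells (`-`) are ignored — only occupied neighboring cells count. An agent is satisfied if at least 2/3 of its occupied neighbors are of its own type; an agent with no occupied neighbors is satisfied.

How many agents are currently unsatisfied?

28

(0,1)% 3/4 satisfied
(0,2)% 3/5 not
(0,3)@ 2/5 not
(0,4)@ 3/5 not
(0,5)% 1/3 not
(1,0)@ 2/4 not
(1,1)% 3/7 not
(1,2)% 3/8 not
(1,3)@ 5/8 not
(1,4)% 1/7 not
(1,5)@ 2/4 not
(2,0)@ 3/4 satisfied
(2,1)@ 4/7 not
(2,2)@ 3/6 not
(2,3)@ 3/7 not
(2,4)@ 3/6 not
(3,0)@ 3/4 satisfied
(3,2)% 2/6 not
(3,4)% 2/5 not
(3,5)% 1/3 not
(4,0)@ 1/3 not
(4,1)% 2/5 not
(4,2)@ 1/5 not
(4,3)% 2/6 not
(4,4)@ 2/5 not
(5,1)% 2/5 not
(5,3)@ 3/5 not
(5,4)@ 3/5 not
(6,0)% 1/2 not
(6,1)@ 0/2 not
(6,3)% 0/2 not
(6,5)@ 1/1 satisfied
Unsatisfied: (0,2), (0,3), (0,4), (0,5), (1,0), (1,1), (1,2), (1,3), (1,4), (1,5), (2,1), (2,2), (2,3), (2,4), (3,2), (3,4), (3,5), (4,0), (4,1), (4,2), (4,3), (4,4), (5,1), (5,3), (5,4), (6,0), (6,1), (6,3) — 28 in total.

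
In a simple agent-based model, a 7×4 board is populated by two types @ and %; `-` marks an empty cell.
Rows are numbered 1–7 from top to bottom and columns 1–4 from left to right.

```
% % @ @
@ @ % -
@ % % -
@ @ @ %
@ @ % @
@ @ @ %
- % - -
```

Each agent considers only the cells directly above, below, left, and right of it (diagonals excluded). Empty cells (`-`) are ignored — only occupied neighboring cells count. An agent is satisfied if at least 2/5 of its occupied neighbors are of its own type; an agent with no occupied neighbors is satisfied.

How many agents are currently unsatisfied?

Row 1: (1,1)% 1/2 ✓ · (1,2)% 1/3 ✗ · (1,3)@ 1/3 ✗ · (1,4)@ 1/1 ✓
Row 2: (2,1)@ 2/3 ✓ · (2,2)@ 1/4 ✗ · (2,3)% 1/3 ✗
Row 3: (3,1)@ 2/3 ✓ · (3,2)% 1/4 ✗ · (3,3)% 2/3 ✓
Row 4: (4,1)@ 3/3 ✓ · (4,2)@ 3/4 ✓ · (4,3)@ 1/4 ✗ · (4,4)% 0/2 ✗
Row 5: (5,1)@ 3/3 ✓ · (5,2)@ 3/4 ✓ · (5,3)% 0/4 ✗ · (5,4)@ 0/3 ✗
Row 6: (6,1)@ 2/2 ✓ · (6,2)@ 3/4 ✓ · (6,3)@ 1/3 ✗ · (6,4)% 0/2 ✗
Row 7: (7,2)% 0/1 ✗
Unsatisfied: (1,2), (1,3), (2,2), (2,3), (3,2), (4,3), (4,4), (5,3), (5,4), (6,3), (6,4), (7,2) — 12 in total.

12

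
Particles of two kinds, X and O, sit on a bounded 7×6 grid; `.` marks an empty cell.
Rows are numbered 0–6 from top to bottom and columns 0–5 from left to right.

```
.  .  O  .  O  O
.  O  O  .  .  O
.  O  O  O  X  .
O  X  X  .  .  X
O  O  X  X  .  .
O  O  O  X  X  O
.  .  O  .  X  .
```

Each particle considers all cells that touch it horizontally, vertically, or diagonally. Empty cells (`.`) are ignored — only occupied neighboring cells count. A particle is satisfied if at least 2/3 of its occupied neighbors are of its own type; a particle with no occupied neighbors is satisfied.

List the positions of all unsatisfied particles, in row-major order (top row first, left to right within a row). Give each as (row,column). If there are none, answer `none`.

(2,3), (2,4), (3,1), (3,2), (4,1), (4,2), (5,2), (5,5)

(0,2)O 2/2 ok
(0,4)O 2/2 ok
(0,5)O 2/2 ok
(1,1)O 4/4 ok
(1,2)O 5/5 ok
(1,5)O 2/3 ok
(2,1)O 4/6 ok
(2,2)O 4/6 ok
(2,3)O 2/4 unhappy
(2,4)X 1/3 unhappy
(3,0)O 3/4 ok
(3,1)X 2/7 unhappy
(3,2)X 3/7 unhappy
(3,5)X 1/1 ok
(4,0)O 4/5 ok
(4,1)O 5/8 unhappy
(4,2)X 4/7 unhappy
(4,3)X 4/5 ok
(5,0)O 3/3 ok
(5,1)O 5/6 ok
(5,2)O 3/6 unhappy
(5,3)X 4/6 ok
(5,4)X 3/4 ok
(5,5)O 0/2 unhappy
(6,2)O 2/3 ok
(6,4)X 2/3 ok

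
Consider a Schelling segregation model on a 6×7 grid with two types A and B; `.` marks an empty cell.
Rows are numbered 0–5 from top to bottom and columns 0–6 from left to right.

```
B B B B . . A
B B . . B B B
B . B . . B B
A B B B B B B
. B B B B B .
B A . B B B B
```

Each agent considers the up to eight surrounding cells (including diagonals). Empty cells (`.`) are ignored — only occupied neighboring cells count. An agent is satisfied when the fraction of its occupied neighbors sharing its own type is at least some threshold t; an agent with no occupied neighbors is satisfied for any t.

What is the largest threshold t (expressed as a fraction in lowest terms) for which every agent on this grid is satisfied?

(0,0)B 3/3
(0,1)B 4/4
(0,2)B 3/3
(0,3)B 2/2
(0,6)A 0/2
(1,0)B 4/4
(1,1)B 6/6
(1,4)B 3/3
(1,5)B 4/5
(1,6)B 3/4
(2,0)B 3/4
(2,2)B 4/4
(2,5)B 7/7
(2,6)B 5/5
(3,0)A 0/3
(3,1)B 5/6
(3,2)B 6/6
(3,3)B 6/6
(3,4)B 6/6
(3,5)B 6/6
(3,6)B 4/4
(4,1)B 4/6
(4,2)B 6/7
(4,3)B 7/7
(4,4)B 8/8
(4,5)B 7/7
(5,0)B 1/2
(5,1)A 0/3
(5,3)B 4/4
(5,4)B 5/5
(5,5)B 4/4
(5,6)B 2/2
The smallest same-type fraction is 0/2 at (0,6), which reduces to 0/1. Any threshold above that leaves this agent unsatisfied.

0/1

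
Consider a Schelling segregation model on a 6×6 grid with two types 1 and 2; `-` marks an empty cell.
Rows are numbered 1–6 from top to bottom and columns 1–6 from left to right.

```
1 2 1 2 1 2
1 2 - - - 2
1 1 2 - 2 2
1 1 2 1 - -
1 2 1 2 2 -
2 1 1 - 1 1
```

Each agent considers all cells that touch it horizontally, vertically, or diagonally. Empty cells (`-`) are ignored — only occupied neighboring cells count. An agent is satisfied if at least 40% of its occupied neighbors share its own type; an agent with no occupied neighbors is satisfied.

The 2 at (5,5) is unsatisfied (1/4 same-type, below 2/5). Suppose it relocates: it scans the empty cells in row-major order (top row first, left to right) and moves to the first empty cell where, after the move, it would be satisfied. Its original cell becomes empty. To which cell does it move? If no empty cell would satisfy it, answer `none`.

(2,3)

Vacating (5,5). Empty cells in order:
  (2,3): 4/6 same-type → satisfied — stop here.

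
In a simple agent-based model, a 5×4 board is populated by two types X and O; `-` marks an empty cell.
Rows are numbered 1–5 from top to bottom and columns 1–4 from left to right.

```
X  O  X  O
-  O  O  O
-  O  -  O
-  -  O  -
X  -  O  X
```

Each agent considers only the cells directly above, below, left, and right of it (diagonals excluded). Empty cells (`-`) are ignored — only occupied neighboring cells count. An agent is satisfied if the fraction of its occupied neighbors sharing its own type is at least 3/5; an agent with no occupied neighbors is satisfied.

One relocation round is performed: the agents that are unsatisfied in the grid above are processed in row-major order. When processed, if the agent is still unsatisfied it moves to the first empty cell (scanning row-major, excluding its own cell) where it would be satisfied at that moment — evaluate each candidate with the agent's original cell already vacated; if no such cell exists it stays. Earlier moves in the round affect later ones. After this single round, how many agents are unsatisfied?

1

Initially unsatisfied (in order): (1,1), (1,2), (1,3), (1,4), (5,3), (5,4).
  (1,1) → (4,1).
  (1,2) → (1,1).
  (1,3): no empty cell satisfies it; stays.
  (1,4) → (1,2).
  (5,3) → (2,1).
  (5,4): now satisfied by earlier moves; stays.
Resulting grid:
O O X -
O O O O
- O - O
X - O -
X - - X
Unsatisfied now: (1,3).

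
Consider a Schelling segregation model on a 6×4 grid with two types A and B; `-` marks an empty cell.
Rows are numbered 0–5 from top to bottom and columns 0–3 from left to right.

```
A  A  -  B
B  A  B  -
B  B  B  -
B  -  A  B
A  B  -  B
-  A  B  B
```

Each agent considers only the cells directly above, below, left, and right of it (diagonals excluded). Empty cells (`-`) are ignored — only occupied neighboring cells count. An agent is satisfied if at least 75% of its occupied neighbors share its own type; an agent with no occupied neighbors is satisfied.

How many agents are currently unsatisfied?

(0,0)A 1/2 ✗
(0,1)A 2/2 ✓
(0,3)B 0/0 ✓
(1,0)B 1/3 ✗
(1,1)A 1/4 ✗
(1,2)B 1/2 ✗
(2,0)B 3/3 ✓
(2,1)B 2/3 ✗
(2,2)B 2/3 ✗
(3,0)B 1/2 ✗
(3,2)A 0/2 ✗
(3,3)B 1/2 ✗
(4,0)A 0/2 ✗
(4,1)B 0/2 ✗
(4,3)B 2/2 ✓
(5,1)A 0/2 ✗
(5,2)B 1/2 ✗
(5,3)B 2/2 ✓
Unsatisfied: (0,0), (1,0), (1,1), (1,2), (2,1), (2,2), (3,0), (3,2), (3,3), (4,0), (4,1), (5,1), (5,2) — 13 in total.

13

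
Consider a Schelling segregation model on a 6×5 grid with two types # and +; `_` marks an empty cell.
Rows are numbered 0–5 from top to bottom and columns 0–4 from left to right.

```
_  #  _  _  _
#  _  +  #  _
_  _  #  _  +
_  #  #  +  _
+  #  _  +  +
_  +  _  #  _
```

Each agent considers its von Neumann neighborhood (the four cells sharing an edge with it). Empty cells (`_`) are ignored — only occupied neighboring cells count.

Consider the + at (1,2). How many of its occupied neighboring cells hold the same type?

0

Occupied neighbors of (1,2): (2,2)=#, (1,3)=#.
Same type (+): 0 of 2.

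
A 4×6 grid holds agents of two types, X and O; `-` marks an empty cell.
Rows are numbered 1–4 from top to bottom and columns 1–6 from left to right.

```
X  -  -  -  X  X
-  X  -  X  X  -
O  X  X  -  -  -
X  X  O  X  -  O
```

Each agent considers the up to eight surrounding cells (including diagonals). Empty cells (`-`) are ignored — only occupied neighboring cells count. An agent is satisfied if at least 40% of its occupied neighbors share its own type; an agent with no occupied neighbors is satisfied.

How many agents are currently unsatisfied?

Row 1: (1,1)X 1/1 satisfied · (1,5)X 3/3 satisfied · (1,6)X 2/2 satisfied
Row 2: (2,2)X 3/4 satisfied · (2,4)X 3/3 satisfied · (2,5)X 3/3 satisfied
Row 3: (3,1)O 0/4 not · (3,2)X 4/6 satisfied · (3,3)X 5/6 satisfied
Row 4: (4,1)X 2/3 satisfied · (4,2)X 3/5 satisfied · (4,3)O 0/4 not · (4,4)X 1/2 satisfied · (4,6)O 0/0 satisfied
Unsatisfied: (3,1), (4,3) — 2 in total.

2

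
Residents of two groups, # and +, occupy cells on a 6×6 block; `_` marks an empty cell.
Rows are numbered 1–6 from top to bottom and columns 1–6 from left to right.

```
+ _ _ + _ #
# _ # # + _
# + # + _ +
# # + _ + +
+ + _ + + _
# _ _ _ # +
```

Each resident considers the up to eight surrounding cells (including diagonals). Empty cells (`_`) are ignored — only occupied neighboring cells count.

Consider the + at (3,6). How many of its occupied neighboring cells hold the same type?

3

Occupied neighbors of (3,6): (2,5)=+, (4,5)=+, (4,6)=+.
Same type (+): 3 of 3.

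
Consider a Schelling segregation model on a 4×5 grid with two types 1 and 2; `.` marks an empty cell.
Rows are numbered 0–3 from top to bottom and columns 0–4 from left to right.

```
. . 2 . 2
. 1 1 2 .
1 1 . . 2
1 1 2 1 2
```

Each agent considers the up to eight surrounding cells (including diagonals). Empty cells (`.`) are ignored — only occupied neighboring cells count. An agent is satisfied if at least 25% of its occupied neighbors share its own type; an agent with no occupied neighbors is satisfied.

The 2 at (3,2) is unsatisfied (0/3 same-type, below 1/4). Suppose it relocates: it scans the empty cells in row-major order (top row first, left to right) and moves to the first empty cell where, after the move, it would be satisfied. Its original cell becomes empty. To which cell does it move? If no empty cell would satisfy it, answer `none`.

(0,1)

Vacating (3,2). Empty cells in order:
  (0,0): 0/1 same-type → still unsatisfied.
  (0,1): 1/3 same-type → satisfied — stop here.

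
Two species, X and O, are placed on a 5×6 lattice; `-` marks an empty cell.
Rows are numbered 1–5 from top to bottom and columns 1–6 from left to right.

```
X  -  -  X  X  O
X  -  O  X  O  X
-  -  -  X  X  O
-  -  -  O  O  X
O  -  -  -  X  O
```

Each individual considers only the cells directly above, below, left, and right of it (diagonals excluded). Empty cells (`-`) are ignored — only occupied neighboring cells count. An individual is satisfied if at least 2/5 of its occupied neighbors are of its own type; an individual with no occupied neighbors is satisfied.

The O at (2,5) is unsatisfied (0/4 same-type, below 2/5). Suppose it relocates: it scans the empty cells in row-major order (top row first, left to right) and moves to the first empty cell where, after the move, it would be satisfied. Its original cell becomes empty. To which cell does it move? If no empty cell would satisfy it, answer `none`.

(1,3)

Vacating (2,5). Empty cells in order:
  (1,2): 0/1 same-type → still unsatisfied.
  (1,3): 1/2 same-type → satisfied — stop here.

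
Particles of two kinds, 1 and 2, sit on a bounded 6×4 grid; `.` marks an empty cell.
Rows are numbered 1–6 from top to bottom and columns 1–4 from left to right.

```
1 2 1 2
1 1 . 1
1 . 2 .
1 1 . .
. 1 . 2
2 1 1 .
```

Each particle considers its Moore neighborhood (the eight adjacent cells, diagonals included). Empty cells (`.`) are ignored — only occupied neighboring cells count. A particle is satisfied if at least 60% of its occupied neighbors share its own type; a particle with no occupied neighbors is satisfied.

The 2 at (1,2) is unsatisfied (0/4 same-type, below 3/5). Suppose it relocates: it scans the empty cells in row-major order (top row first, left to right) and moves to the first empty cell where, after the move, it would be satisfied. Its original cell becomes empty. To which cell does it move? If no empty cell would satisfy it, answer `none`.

(4,4)

Vacating (1,2). Empty cells in order:
  (2,3): 2/5 same-type → still unsatisfied.
  (3,2): 1/6 same-type → still unsatisfied.
  (3,4): 1/2 same-type → still unsatisfied.
  (4,3): 2/4 same-type → still unsatisfied.
  (4,4): 2/2 same-type → satisfied — stop here.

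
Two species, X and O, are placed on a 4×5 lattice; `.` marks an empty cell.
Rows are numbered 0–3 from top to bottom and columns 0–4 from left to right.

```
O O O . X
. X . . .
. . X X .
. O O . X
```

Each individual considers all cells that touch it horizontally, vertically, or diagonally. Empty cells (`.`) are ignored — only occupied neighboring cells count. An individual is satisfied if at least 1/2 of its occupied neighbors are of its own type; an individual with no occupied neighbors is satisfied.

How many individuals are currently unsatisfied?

(0,0)O 1/2 ok
(0,1)O 2/3 ok
(0,2)O 1/2 ok
(0,4)X 0/0 ok
(1,1)X 1/4 unhappy
(2,2)X 2/4 ok
(2,3)X 2/3 ok
(3,1)O 1/2 ok
(3,2)O 1/3 unhappy
(3,4)X 1/1 ok
Unsatisfied: (1,1), (3,2) — 2 in total.

2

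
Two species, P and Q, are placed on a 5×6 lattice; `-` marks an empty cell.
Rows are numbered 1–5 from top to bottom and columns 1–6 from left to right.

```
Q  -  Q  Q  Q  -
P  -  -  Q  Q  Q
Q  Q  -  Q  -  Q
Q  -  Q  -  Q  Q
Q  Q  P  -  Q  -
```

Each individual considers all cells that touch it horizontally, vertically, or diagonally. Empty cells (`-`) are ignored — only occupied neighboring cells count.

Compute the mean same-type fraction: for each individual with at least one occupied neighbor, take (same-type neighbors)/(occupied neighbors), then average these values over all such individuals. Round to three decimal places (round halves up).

0.796

(1,1)Q 0/1
(1,3)Q 2/2
(1,4)Q 4/4
(1,5)Q 4/4
(2,1)P 0/3
(2,4)Q 5/5
(2,5)Q 6/6
(2,6)Q 3/3
(3,1)Q 2/3
(3,2)Q 3/4
(3,4)Q 4/4
(3,6)Q 4/4
(4,1)Q 4/4
(4,3)Q 3/4
(4,5)Q 4/4
(4,6)Q 3/3
(5,1)Q 2/2
(5,2)Q 3/4
(5,3)P 0/2
(5,5)Q 2/2
Sum over 20 individuals: 0/1 + 2/2 + 4/4 + 4/4 + 0/3 + 5/5 + 6/6 + 3/3 + 2/3 + 3/4 + 4/4 + 4/4 + 4/4 + 3/4 + 4/4 + 3/3 + 2/2 + 3/4 + 0/2 + 2/2 = 191/12; mean = 191/12 ÷ 20 = 191/240 = 0.795833… → 0.796.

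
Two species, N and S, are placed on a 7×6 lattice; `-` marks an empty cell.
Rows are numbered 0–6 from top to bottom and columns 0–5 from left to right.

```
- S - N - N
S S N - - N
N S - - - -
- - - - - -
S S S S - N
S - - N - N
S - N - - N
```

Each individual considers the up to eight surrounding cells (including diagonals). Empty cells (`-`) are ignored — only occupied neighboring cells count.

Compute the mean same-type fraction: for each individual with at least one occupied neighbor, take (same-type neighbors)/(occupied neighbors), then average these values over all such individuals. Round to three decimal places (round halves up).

0.763

(0,1)S 2/3
(0,3)N 1/1
(0,5)N 1/1
(1,0)S 3/4
(1,1)S 3/5
(1,2)N 1/4
(1,5)N 1/1
(2,0)N 0/3
(2,1)S 2/4
(4,0)S 2/2
(4,1)S 3/3
(4,2)S 2/3
(4,3)S 1/2
(4,5)N 1/1
(5,0)S 3/3
(5,3)N 1/3
(5,5)N 2/2
(6,0)S 1/1
(6,2)N 1/1
(6,5)N 1/1
Sum over 20 individuals: 2/3 + 1/1 + 1/1 + 3/4 + 3/5 + 1/4 + 1/1 + 0/3 + 2/4 + 2/2 + 3/3 + 2/3 + 1/2 + 1/1 + 3/3 + 1/3 + 2/2 + 1/1 + 1/1 + 1/1 = 229/15; mean = 229/15 ÷ 20 = 229/300 = 0.763333… → 0.763.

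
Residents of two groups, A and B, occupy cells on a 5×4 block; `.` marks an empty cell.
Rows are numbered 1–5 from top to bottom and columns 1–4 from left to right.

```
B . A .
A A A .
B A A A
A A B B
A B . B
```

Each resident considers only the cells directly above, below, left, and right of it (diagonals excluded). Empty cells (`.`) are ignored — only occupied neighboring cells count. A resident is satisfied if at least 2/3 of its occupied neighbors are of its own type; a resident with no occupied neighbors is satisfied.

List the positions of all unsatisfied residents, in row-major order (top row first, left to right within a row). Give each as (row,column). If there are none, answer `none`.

(1,1), (2,1), (3,1), (3,4), (4,2), (4,3), (5,1), (5,2)

Row 1: (1,1)B 0/1 ✗ · (1,3)A 1/1 ✓
Row 2: (2,1)A 1/3 ✗ · (2,2)A 3/3 ✓ · (2,3)A 3/3 ✓
Row 3: (3,1)B 0/3 ✗ · (3,2)A 3/4 ✓ · (3,3)A 3/4 ✓ · (3,4)A 1/2 ✗
Row 4: (4,1)A 2/3 ✓ · (4,2)A 2/4 ✗ · (4,3)B 1/3 ✗ · (4,4)B 2/3 ✓
Row 5: (5,1)A 1/2 ✗ · (5,2)B 0/2 ✗ · (5,4)B 1/1 ✓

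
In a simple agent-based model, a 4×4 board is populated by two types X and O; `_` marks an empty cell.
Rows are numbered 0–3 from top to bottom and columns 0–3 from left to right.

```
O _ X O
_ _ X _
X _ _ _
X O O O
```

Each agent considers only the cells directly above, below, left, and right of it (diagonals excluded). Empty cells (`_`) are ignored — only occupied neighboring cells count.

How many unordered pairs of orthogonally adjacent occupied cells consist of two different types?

Scan each occupied cell's neighbors to the right and below so each pair is counted once.
Row 0: X(0,2)–O(0,3)≠ X(0,2)–X(1,2)=  → 1/2 unlike.
Row 2: X(2,0)–X(3,0)=  → 0/1 unlike.
Row 3: X(3,0)–O(3,1)≠ O(3,1)–O(3,2)= O(3,2)–O(3,3)=  → 1/3 unlike.
Total adjacent occupied pairs: 6; unlike-type pairs: 2.

2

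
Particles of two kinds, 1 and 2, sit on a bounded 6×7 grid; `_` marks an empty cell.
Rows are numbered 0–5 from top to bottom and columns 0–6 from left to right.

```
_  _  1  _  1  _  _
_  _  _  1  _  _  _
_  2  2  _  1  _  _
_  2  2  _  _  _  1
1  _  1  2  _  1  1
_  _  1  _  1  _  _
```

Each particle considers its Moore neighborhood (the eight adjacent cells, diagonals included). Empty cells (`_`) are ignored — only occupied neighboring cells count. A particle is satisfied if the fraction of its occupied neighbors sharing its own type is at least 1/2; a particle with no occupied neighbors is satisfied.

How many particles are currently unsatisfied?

(0,2)1 1/1 satisfied
(0,4)1 1/1 satisfied
(1,3)1 3/4 satisfied
(2,1)2 3/3 satisfied
(2,2)2 3/4 satisfied
(2,4)1 1/1 satisfied
(3,1)2 3/5 satisfied
(3,2)2 4/5 satisfied
(3,6)1 2/2 satisfied
(4,0)1 0/1 not
(4,2)1 1/4 not
(4,3)2 1/4 not
(4,5)1 3/3 satisfied
(4,6)1 2/2 satisfied
(5,2)1 1/2 satisfied
(5,4)1 1/2 satisfied
Unsatisfied: (4,0), (4,2), (4,3) — 3 in total.

3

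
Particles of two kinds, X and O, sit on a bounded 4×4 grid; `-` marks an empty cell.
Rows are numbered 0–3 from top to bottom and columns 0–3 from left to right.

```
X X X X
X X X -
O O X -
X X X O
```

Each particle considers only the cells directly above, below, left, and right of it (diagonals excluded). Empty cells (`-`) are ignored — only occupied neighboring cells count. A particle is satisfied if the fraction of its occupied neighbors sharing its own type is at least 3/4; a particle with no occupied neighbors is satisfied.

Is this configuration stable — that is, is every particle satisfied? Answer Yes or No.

No

Row 0: (0,0)X 2/2 ok · (0,1)X 3/3 ok · (0,2)X 3/3 ok · (0,3)X 1/1 ok
Row 1: (1,0)X 2/3 unhappy · (1,1)X 3/4 ok · (1,2)X 3/3 ok
Row 2: (2,0)O 1/3 unhappy · (2,1)O 1/4 unhappy · (2,2)X 2/3 unhappy
Row 3: (3,0)X 1/2 unhappy · (3,1)X 2/3 unhappy · (3,2)X 2/3 unhappy · (3,3)O 0/1 unhappy
For instance (1,0) has only 2/3 same-type neighbors, below 3/4.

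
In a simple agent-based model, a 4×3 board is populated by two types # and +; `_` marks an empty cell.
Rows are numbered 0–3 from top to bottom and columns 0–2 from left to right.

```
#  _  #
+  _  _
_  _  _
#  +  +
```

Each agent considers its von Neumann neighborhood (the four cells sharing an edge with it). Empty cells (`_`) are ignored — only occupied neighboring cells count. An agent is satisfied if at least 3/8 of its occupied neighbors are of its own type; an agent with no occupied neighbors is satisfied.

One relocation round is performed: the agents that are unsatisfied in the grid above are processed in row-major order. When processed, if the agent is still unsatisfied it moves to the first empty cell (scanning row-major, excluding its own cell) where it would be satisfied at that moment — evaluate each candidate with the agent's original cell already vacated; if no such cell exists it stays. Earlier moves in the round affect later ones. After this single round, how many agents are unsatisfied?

1

Initially unsatisfied (in order): (0,0), (1,0), (3,0).
  (0,0) → (0,1).
  (1,0): now satisfied by earlier moves; stays.
  (3,0) → (0,0).
Resulting grid:
# # #
+ _ _
_ _ _
_ + +
Unsatisfied now: (1,0).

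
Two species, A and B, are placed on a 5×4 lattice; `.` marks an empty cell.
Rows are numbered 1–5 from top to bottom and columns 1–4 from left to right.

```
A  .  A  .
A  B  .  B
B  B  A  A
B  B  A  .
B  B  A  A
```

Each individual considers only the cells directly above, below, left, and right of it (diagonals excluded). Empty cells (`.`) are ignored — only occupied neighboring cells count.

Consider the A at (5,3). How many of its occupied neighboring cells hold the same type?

2

Occupied neighbors of (5,3): (4,3)=A, (5,2)=B, (5,4)=A.
Same type (A): 2 of 3.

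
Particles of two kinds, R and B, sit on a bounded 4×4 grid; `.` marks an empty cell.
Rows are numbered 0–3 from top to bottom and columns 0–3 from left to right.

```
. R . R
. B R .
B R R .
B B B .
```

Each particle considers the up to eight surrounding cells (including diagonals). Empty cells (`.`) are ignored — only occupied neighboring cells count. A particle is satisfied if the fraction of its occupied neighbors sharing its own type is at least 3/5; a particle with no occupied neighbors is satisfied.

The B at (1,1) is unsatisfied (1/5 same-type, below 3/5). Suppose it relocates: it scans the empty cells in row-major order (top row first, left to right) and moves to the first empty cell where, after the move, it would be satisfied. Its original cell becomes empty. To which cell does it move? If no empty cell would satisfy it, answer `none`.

Vacating (1,1). Empty cells in order:
  (0,0): 0/1 same-type → still unsatisfied.
  (0,2): 0/3 same-type → still unsatisfied.
  (1,0): 1/3 same-type → still unsatisfied.
  (1,3): 0/3 same-type → still unsatisfied.
  (2,3): 1/3 same-type → still unsatisfied.
  (3,3): 1/2 same-type → still unsatisfied.

none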